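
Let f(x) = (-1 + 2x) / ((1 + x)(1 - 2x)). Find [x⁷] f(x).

1

Partial fractions give a closed form: a_n = (-1)·(-1)^n.
At n = 7: a_7 = 1.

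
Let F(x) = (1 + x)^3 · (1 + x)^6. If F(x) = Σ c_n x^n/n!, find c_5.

15120

The EGF product rule gives c_5 = Σ_{k_1+k_2=5} C(5; k_1,k_2) · ∏ g_i(k_i), where (1+x)^3 gives the falling factorial (3)_k; (1+x)^6 gives the falling factorial (6)_k.
g_1(k) for k = 0…5: 1, 3, 6, 6, 0, 0.
g_2(k) for k = 0…5: 1, 6, 30, 120, 360, 720.
c_5 = Σ_k C(5,k)·g_1(k)·g_2(5−k) = 1·1·720 + 5·3·360 + 10·6·120 + 10·6·30 = 720 + 5400 + 7200 + 1800 = 15120.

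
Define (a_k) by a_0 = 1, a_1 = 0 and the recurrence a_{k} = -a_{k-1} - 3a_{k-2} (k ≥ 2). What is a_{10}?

222

The ordinary generating function has denominator 1 + z + 3z^2.
Iterating the recurrence: a_0,…,a_{10} = 1, 0, -3, 3, 6, -15, -3, 48, -39, -105, 222.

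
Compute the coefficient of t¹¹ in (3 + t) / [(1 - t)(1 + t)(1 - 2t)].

9555

The denominator gives the recurrence a_n = 2a_(n−1) + a_(n−2) − 2a_(n−3) for n ≥ 3; the numerator fixes a_0 = 3, a_1 = 7, a_2 = 17.
Iterating: 3, 7, 17, 35, 73, 147, 297, 595, 1193, 2387, 4777, 9555, so a_11 = 9555.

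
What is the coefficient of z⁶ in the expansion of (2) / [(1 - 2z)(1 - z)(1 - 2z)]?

1538

The denominator gives the recurrence a_n = 5a_(n−1) − 8a_(n−2) + 4a_(n−3) for n ≥ 3; the numerator fixes a_0 = 2, a_1 = 10, a_2 = 34.
Iterating: 2, 10, 34, 98, 258, 642, 1538, so a_6 = 1538.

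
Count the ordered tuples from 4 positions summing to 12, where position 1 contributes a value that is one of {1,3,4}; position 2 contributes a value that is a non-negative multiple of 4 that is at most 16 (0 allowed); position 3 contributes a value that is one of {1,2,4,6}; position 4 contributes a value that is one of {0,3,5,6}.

The generating function for the choices is (z + z³ + z⁴)·(1 + z⁴ + z⁸ + z¹² + z¹⁶)·(z + z² + z⁴ + z⁶)·(1 + z³ + z⁵ + z⁶); the count is [z¹²].
(z + z³ + z⁴) has coefficients 0,1,0,1,1 for degrees 0…4.
(1 + z⁴ + z⁸ + z¹² + z¹⁶) has coefficients 1,0,0,0,1,0,0,0,1,0,0,0,1 for degrees 0…12.
Multiplying by (z + z² + z⁴ + z⁶) gives running coefficients 0,1,1,0,1,1,2,0,1,1,2,0,1 for degrees 0…12.
Finally multiplying by (1 + z³ + z⁵ + z⁶), the product of all factors after the first has coefficients 0,1,1,0,2,2,3,3,3,4,4,4,4 for degrees 0…12.
[z¹²] = 1·4 + 1·4 + 1·3 = 11.

11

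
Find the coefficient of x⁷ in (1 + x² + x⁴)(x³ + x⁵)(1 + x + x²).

4

(1 + x² + x⁴) has coefficients 1,0,1,0,1 for degrees 0…4.
(x³ + x⁵) has coefficients 0,0,0,1,0,1,0,0 for degrees 0…7.
Finally multiplying by (1 + x + x²), the product of all factors after the first has coefficients 0,0,0,1,1,2,1,1 for degrees 0…7.
[x⁷] = 1·1 + 1·2 + 1·1 = 4.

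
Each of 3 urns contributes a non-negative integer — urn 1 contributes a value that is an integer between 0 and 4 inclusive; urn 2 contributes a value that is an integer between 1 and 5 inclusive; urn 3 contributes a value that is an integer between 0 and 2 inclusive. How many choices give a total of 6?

13

The generating function for the choices is (1 + q + q² + q³ + q⁴)·(q + q² + q³ + q⁴ + q⁵)·(1 + q + q²); the count is [q⁶].
(1 + q + q² + q³ + q⁴) has coefficients 1,1,1,1,1 for degrees 0…4.
(q + q² + q³ + q⁴ + q⁵) has coefficients 0,1,1,1,1,1,0 for degrees 0…6.
Finally multiplying by (1 + q + q²), the product of all factors after the first has coefficients 0,1,2,3,3,3,2 for degrees 0…6.
[q⁶] = 1·2 + 1·3 + 1·3 + 1·3 + 1·2 = 13.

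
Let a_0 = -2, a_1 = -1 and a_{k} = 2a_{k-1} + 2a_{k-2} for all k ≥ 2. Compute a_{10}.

-16480

The ordinary generating function has denominator 1 - 2q - 2q^2.
Iterating the recurrence: a_0,…,a_{10} = -2, -1, -6, -14, -40, -108, -296, -808, -2208, -6032, -16480.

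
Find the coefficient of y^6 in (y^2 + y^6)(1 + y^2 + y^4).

(y^2 + y^6) has coefficients 0,0,1,0,0,0,1 for degrees 0…6.
(1 + y^2 + y^4) has coefficients 1,0,1,0,1,0,0 for degrees 0…6.
[y^6] = 1·1 + 1·1 = 2.

2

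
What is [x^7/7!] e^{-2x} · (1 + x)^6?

-800

The EGF product rule gives c_7 = Σ_{k_1+k_2=7} C(7; k_1,k_2) · ∏ g_i(k_i), where e^{-2x} gives (-2)^k; (1+x)^6 gives the falling factorial (6)_k.
g_1(k) for k = 0…7: 1, -2, 4, -8, 16, -32, 64, -128.
g_2(k) for k = 0…7: 1, 6, 30, 120, 360, 720, 720, 0.
c_7 = Σ_k C(7,k)·g_1(k)·g_2(7−k) = 7·(-2)·720 + 21·4·720 + 35·(-8)·360 + 35·16·120 + 21·(-32)·30 + 7·64·6 + 1·(-128)·1 = −10080 + 60480 − 100800 + 67200 − 20160 + 2688 − 128 = -800.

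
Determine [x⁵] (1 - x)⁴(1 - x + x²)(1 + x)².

(1 - x)⁴ has coefficients 1,-4,6,-4,1 for degrees 0…4.
(1 - x + x²) has coefficients 1,-1,1,0,0,0 for degrees 0…5.
Finally multiplying by (1 + x)², the product of all factors after the first has coefficients 1,1,0,1,1,0 for degrees 0…5.
[x⁵] = 1·0 − 4·1 + 6·1 − 4·0 + 1·1 = 3.

3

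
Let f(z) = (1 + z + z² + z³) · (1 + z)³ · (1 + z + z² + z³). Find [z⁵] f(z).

(1 + z + z² + z³) has coefficients 1,1,1,1 for degrees 0…3.
(1 + z)³ has coefficients 1,3,3,1,0,0 for degrees 0…5.
Finally multiplying by (1 + z + z² + z³), the product of all factors after the first has coefficients 1,4,7,8,7,4 for degrees 0…5.
[z⁵] = 1·4 + 1·7 + 1·8 + 1·7 = 26.

26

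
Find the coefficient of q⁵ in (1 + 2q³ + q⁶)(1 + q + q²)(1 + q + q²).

6

(1 + 2q³ + q⁶) has coefficients 1,0,0,2,0,0 for degrees 0…5.
(1 + q + q²) has coefficients 1,1,1,0,0,0 for degrees 0…5.
Finally multiplying by (1 + q + q²), the product of all factors after the first has coefficients 1,2,3,2,1,0 for degrees 0…5.
[q⁵] = 1·0 + 2·3 = 6.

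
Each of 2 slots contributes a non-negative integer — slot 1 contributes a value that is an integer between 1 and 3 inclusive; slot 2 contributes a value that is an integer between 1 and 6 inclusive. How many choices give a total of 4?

3

The generating function for the choices is (y + y^2 + y^3)·(y + y^2 + y^3 + y^4 + y^5 + y^6); the count is [y^4].
(y + y^2 + y^3) has coefficients 0,1,1,1 for degrees 0…3.
(y + y^2 + y^3 + y^4 + y^5 + y^6) has coefficients 0,1,1,1,1 for degrees 0…4.
[y^4] = 1·1 + 1·1 + 1·1 = 3.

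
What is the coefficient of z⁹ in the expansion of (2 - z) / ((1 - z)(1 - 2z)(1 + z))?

1023

The denominator gives the recurrence a_n = 2a_(n−1) + a_(n−2) − 2a_(n−3) for n ≥ 3; the numerator fixes a_0 = 2, a_1 = 3, a_2 = 8.
Iterating: 2, 3, 8, 15, 32, 63, 128, 255, 512, 1023, so a_9 = 1023.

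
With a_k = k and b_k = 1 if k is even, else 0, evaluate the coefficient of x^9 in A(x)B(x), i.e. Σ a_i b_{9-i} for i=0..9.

This is [x^9] in the product of the two ordinary generating functions.
Σ = 0·0 + 1·1 + 2·0 + 3·1 + 4·0 + 5·1 + 6·0 + 7·1 + 8·0 + 9·1 = 25.

25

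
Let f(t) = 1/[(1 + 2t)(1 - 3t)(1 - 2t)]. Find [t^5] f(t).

The denominator gives the recurrence a_n = 3a_(n−1) + 4a_(n−2) − 12a_(n−3) for n ≥ 3; the numerator fixes a_0 = 1, a_1 = 3, a_2 = 13.
Iterating: 1, 3, 13, 39, 133, 399, so a_5 = 399.

399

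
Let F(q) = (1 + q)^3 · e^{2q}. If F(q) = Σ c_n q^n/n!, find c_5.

The EGF product rule gives c_5 = Σ_{k_1+k_2=5} C(5; k_1,k_2) · ∏ g_i(k_i), where (1+q)^3 gives the falling factorial (3)_k; e^{2q} gives (2)^k.
g_1(k) for k = 0…5: 1, 3, 6, 6, 0, 0.
g_2(k) for k = 0…5: 1, 2, 4, 8, 16, 32.
c_5 = Σ_k C(5,k)·g_1(k)·g_2(5−k) = 1·1·32 + 5·3·16 + 10·6·8 + 10·6·4 = 32 + 240 + 480 + 240 = 992.

992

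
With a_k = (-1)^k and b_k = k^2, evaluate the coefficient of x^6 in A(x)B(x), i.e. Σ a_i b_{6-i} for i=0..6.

21

This is [x^6] in the product of the two ordinary generating functions.
Σ = 1·36 − 1·25 + 1·16 − 1·9 + 1·4 − 1·1 + 1·0 = 21.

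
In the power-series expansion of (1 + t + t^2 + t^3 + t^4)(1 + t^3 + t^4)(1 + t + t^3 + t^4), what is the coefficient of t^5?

7

(1 + t + t^2 + t^3 + t^4) has coefficients 1,1,1,1,1 for degrees 0…4.
(1 + t^3 + t^4) has coefficients 1,0,0,1,1,0 for degrees 0…5.
Finally multiplying by (1 + t + t^3 + t^4), the product of all factors after the first has coefficients 1,1,0,2,3,1 for degrees 0…5.
[t^5] = 1·1 + 1·3 + 1·2 + 1·0 + 1·1 = 7.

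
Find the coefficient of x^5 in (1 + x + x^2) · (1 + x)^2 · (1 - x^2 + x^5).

-2

(1 + x + x^2) has coefficients 1,1,1 for degrees 0…2.
(1 + x)^2 has coefficients 1,2,1,0,0,0 for degrees 0…5.
Finally multiplying by (1 - x^2 + x^5), the product of all factors after the first has coefficients 1,2,0,-2,-1,1 for degrees 0…5.
[x^5] = 1·1 + 1·(-1) + 1·(-2) = -2.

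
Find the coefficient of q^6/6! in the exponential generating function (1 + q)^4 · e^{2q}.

8992

The EGF product rule gives c_6 = Σ_{k_1+k_2=6} C(6; k_1,k_2) · ∏ g_i(k_i), where (1+q)^4 gives the falling factorial (4)_k; e^{2q} gives (2)^k.
g_1(k) for k = 0…6: 1, 4, 12, 24, 24, 0, 0.
g_2(k) for k = 0…6: 1, 2, 4, 8, 16, 32, 64.
c_6 = Σ_k C(6,k)·g_1(k)·g_2(6−k) = 1·1·64 + 6·4·32 + 15·12·16 + 20·24·8 + 15·24·4 = 64 + 768 + 2880 + 3840 + 1440 = 8992.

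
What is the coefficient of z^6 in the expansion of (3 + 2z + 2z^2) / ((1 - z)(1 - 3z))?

The denominator gives the recurrence a_n = 4a_(n−1) − 3a_(n−2) for n ≥ 3; the numerator fixes a_0 = 3, a_1 = 14, a_2 = 49.
Iterating: 3, 14, 49, 154, 469, 1414, 4249, so a_6 = 4249.

4249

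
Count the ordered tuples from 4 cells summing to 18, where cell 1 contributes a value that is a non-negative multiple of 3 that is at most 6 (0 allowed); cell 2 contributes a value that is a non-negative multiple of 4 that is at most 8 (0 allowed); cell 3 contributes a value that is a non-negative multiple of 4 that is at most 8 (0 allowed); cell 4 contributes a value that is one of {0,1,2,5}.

The generating function for the choices is (1 + t³ + t⁶)·(1 + t⁴ + t⁸)·(1 + t⁴ + t⁸)·(1 + t + t² + t⁵); the count is [t¹⁸].
(1 + t³ + t⁶) has coefficients 1,0,0,1,0,0,1 for degrees 0…6.
(1 + t⁴ + t⁸) has coefficients 1,0,0,0,1,0,0,0,1,0,0,0,0,0,0,0,0,0,0 for degrees 0…18.
Multiplying by (1 + t⁴ + t⁸) gives running coefficients 1,0,0,0,2,0,0,0,3,0,0,0,2,0,0,0,1,0,0 for degrees 0…18.
Finally multiplying by (1 + t + t² + t⁵), the product of all factors after the first has coefficients 1,1,1,0,2,3,2,0,3,5,3,0,2,5,2,0,1,3,1 for degrees 0…18.
[t¹⁸] = 1·1 + 1·0 + 1·2 = 3.

3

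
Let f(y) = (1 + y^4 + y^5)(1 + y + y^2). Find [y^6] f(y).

2

(1 + y^4 + y^5) has coefficients 1,0,0,0,1,1 for degrees 0…5.
(1 + y + y^2) has coefficients 1,1,1,0,0,0,0 for degrees 0…6.
[y^6] = 1·0 + 1·1 + 1·1 = 2.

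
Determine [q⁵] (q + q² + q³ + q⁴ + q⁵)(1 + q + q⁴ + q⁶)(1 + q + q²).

(q + q² + q³ + q⁴ + q⁵) has coefficients 0,1,1,1,1,1 for degrees 0…5.
(1 + q + q⁴ + q⁶) has coefficients 1,1,0,0,1,0 for degrees 0…5.
Finally multiplying by (1 + q + q²), the product of all factors after the first has coefficients 1,2,2,1,1,1 for degrees 0…5.
[q⁵] = 1·1 + 1·1 + 1·2 + 1·2 + 1·1 = 7.

7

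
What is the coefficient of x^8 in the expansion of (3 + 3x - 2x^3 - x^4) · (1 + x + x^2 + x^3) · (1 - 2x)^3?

-6

(3 + 3x - 2x^3 - x^4) has coefficients 3,3,0,-2,-1 for degrees 0…4.
(1 + x + x^2 + x^3) has coefficients 1,1,1,1,0,0,0,0,0 for degrees 0…8.
Finally multiplying by (1 - 2x)^3, the product of all factors after the first has coefficients 1,-5,7,-1,-2,4,-8,0,0 for degrees 0…8.
[x^8] = 3·0 + 3·0 − 2·4 − 1·(-2) = -6.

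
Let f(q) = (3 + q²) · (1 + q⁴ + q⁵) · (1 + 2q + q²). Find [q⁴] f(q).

4

(3 + q²) has coefficients 3,0,1 for degrees 0…2.
(1 + q⁴ + q⁵) has coefficients 1,0,0,0,1 for degrees 0…4.
Finally multiplying by (1 + 2q + q²), the product of all factors after the first has coefficients 1,2,1,0,1 for degrees 0…4.
[q⁴] = 3·1 + 1·1 = 4.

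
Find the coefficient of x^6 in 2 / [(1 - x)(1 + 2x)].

86

Partial fractions give a closed form: a_n = (2/3)·1^n + (4/3)·(-2)^n.
At n = 6: a_6 = 86.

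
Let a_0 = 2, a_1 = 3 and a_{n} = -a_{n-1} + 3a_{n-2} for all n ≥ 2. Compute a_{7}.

51

The ordinary generating function has denominator 1 + x - 3x^2.
Iterating the recurrence: a_0,…,a_{7} = 2, 3, 3, 6, 3, 15, -6, 51.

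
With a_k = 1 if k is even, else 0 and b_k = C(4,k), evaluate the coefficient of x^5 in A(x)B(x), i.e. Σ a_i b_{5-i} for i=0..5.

The convolution is the t^5 coefficient of A(t)B(t).
Σ = 1·0 + 0·1 + 1·4 + 0·6 + 1·4 + 0·1 = 8.

8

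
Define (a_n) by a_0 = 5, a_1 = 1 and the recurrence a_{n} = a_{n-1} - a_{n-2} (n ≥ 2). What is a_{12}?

5

The ordinary generating function has denominator 1 - z + z^2.
Iterating the recurrence: a_0,…,a_{12} = 5, 1, -4, -5, -1, 4, 5, 1, -4, -5, -1, 4, 5.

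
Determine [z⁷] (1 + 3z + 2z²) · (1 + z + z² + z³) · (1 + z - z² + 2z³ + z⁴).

(1 + 3z + 2z²) has coefficients 1,3,2 for degrees 0…2.
(1 + z + z² + z³) has coefficients 1,1,1,1,0,0,0,0 for degrees 0…7.
Finally multiplying by (1 + z - z² + 2z³ + z⁴), the product of all factors after the first has coefficients 1,2,1,3,3,2,3,1 for degrees 0…7.
[z⁷] = 1·1 + 3·3 + 2·2 = 14.

14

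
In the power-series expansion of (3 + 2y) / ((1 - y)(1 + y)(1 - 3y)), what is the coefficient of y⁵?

The denominator gives the recurrence a_n = 3a_(n−1) + a_(n−2) − 3a_(n−3) for n ≥ 3; the numerator fixes a_0 = 3, a_1 = 11, a_2 = 36.
Iterating: 3, 11, 36, 110, 333, 1001, so a_5 = 1001.

1001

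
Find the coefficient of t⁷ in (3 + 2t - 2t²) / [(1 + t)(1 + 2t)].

The denominator gives the recurrence a_n = −3a_(n−1) − 2a_(n−2) for n ≥ 3; the numerator fixes a_0 = 3, a_1 = -7, a_2 = 13.
Iterating: 3, -7, 13, -25, 49, -97, 193, -385, so a_7 = -385.

-385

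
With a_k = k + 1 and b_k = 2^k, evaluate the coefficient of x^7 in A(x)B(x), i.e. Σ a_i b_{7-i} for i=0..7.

This is [x^7] in the product of the two ordinary generating functions.
Σ = 1·128 + 2·64 + 3·32 + 4·16 + 5·8 + 6·4 + 7·2 + 8·1 = 502.

502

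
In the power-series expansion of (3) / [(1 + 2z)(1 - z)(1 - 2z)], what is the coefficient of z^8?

1023

Partial fractions give a closed form: a_n = (1)·(-2)^n + (-1)·1^n + (3)·2^n.
At n = 8: a_8 = 1023.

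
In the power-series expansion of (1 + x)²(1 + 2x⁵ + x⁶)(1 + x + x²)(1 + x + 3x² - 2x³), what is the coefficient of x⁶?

(1 + x)² has coefficients 1,2,1 for degrees 0…2.
(1 + 2x⁵ + x⁶) has coefficients 1,0,0,0,0,2,1 for degrees 0…6.
Multiplying by (1 + x + x²) gives running coefficients 1,1,1,0,0,2,3 for degrees 0…6.
Finally multiplying by (1 + x + 3x² - 2x³), the product of all factors after the first has coefficients 1,2,5,2,1,0,5 for degrees 0…6.
[x⁶] = 1·5 + 2·0 + 1·1 = 6.

6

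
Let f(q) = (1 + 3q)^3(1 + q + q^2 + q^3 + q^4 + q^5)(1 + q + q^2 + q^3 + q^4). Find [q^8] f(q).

272

(1 + 3q)^3 has coefficients 1,9,27,27 for degrees 0…3.
(1 + q + q^2 + q^3 + q^4 + q^5) has coefficients 1,1,1,1,1,1,0,0,0 for degrees 0…8.
Finally multiplying by (1 + q + q^2 + q^3 + q^4), the product of all factors after the first has coefficients 1,2,3,4,5,5,4,3,2 for degrees 0…8.
[q^8] = 1·2 + 9·3 + 27·4 + 27·5 = 272.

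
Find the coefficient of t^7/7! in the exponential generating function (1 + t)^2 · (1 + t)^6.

The EGF product rule gives c_7 = Σ_{k_1+k_2=7} C(7; k_1,k_2) · ∏ g_i(k_i), where (1+t)^2 gives the falling factorial (2)_k; (1+t)^6 gives the falling factorial (6)_k.
g_1(k) for k = 0…7: 1, 2, 2, 0, 0, 0, 0, 0.
g_2(k) for k = 0…7: 1, 6, 30, 120, 360, 720, 720, 0.
c_7 = Σ_k C(7,k)·g_1(k)·g_2(7−k) = 7·2·720 + 21·2·720 = 10080 + 30240 = 40320.

40320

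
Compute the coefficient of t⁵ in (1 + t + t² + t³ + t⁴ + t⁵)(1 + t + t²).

3

(1 + t + t² + t³ + t⁴ + t⁵) has coefficients 1,1,1,1,1,1 for degrees 0…5.
(1 + t + t²) has coefficients 1,1,1,0,0,0 for degrees 0…5.
[t⁵] = 1·0 + 1·0 + 1·0 + 1·1 + 1·1 + 1·1 = 3.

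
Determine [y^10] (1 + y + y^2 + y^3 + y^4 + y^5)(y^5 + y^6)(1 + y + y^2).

(1 + y + y^2 + y^3 + y^4 + y^5) has coefficients 1,1,1,1,1,1 for degrees 0…5.
(y^5 + y^6) has coefficients 0,0,0,0,0,1,1,0,0,0,0 for degrees 0…10.
Finally multiplying by (1 + y + y^2), the product of all factors after the first has coefficients 0,0,0,0,0,1,2,2,1,0,0 for degrees 0…10.
[y^10] = 1·0 + 1·0 + 1·1 + 1·2 + 1·2 + 1·1 = 6.

6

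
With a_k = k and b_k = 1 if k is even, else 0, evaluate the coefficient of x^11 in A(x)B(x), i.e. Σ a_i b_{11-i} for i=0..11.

36

This is [x^11] in the product of the two ordinary generating functions.
Σ = 0·0 + 1·1 + 2·0 + 3·1 + 4·0 + 5·1 + 6·0 + 7·1 + 8·0 + 9·1 + 10·0 + 11·1 = 36.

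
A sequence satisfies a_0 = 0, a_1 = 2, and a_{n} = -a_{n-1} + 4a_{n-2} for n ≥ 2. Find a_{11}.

The ordinary generating function has denominator 1 + t - 4t^2.
Iterating the recurrence: a_0,…,a_{11} = 0, 2, -2, 10, -18, 58, -130, 362, -882, 2330, -5858, 15178.

15178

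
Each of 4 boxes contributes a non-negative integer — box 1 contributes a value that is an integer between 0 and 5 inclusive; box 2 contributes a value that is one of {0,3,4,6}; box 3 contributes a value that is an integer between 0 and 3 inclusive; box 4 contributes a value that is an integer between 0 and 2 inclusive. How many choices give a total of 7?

32

The generating function for the choices is (1 + y + y^2 + y^3 + y^4 + y^5)·(1 + y^3 + y^4 + y^6)·(1 + y + y^2 + y^3)·(1 + y + y^2); the count is [y^7].
(1 + y + y^2 + y^3 + y^4 + y^5) has coefficients 1,1,1,1,1,1 for degrees 0…5.
(1 + y^3 + y^4 + y^6) has coefficients 1,0,0,1,1,0,1,0 for degrees 0…7.
Multiplying by (1 + y + y^2 + y^3) gives running coefficients 1,1,1,2,2,2,3,2 for degrees 0…7.
Finally multiplying by (1 + y + y^2), the product of all factors after the first has coefficients 1,2,3,4,5,6,7,7 for degrees 0…7.
[y^7] = 1·7 + 1·7 + 1·6 + 1·5 + 1·4 + 1·3 = 32.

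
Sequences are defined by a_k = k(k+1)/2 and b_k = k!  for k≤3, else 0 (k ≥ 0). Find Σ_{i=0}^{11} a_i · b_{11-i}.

Write out a_i and b_{11-i} for i = 0,…,11 and sum the products.
Σ = 0·0 + 1·0 + 3·0 + 6·0 + 10·0 + 15·0 + 21·0 + 28·0 + 36·6 + 45·2 + 55·1 + 66·1 = 427.

427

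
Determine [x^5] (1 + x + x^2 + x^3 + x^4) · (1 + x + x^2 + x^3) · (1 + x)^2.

(1 + x + x^2 + x^3 + x^4) has coefficients 1,1,1,1,1 for degrees 0…4.
(1 + x + x^2 + x^3) has coefficients 1,1,1,1,0,0 for degrees 0…5.
Finally multiplying by (1 + x)^2, the product of all factors after the first has coefficients 1,3,4,4,3,1 for degrees 0…5.
[x^5] = 1·1 + 1·3 + 1·4 + 1·4 + 1·3 = 15.

15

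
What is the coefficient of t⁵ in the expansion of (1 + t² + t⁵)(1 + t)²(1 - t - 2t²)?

(1 + t² + t⁵) has coefficients 1,0,1,0,0,1 for degrees 0…5.
(1 + t)² has coefficients 1,2,1,0,0,0 for degrees 0…5.
Finally multiplying by (1 - t - 2t²), the product of all factors after the first has coefficients 1,1,-3,-5,-2,0 for degrees 0…5.
[t⁵] = 1·0 + 1·(-5) + 1·1 = -4.

-4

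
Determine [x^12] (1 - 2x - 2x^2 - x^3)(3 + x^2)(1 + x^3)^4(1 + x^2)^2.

(1 - 2x - 2x^2 - x^3) has coefficients 1,-2,-2,-1 for degrees 0…3.
(3 + x^2) has coefficients 3,0,1,0,0,0,0,0,0,0,0,0,0 for degrees 0…12.
Multiplying by (1 + x^3)^4 gives running coefficients 3,0,1,12,0,4,18,0,6,12,0,4,3 for degrees 0…12.
Finally multiplying by (1 + x^2)^2, the product of all factors after the first has coefficients 3,0,7,12,5,28,19,20,42,16,30,28,9 for degrees 0…12.
[x^12] = 1·9 − 2·28 − 2·30 − 1·16 = -123.

-123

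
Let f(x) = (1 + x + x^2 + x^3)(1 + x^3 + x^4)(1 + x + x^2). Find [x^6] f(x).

6

(1 + x + x^2 + x^3) has coefficients 1,1,1,1 for degrees 0…3.
(1 + x^3 + x^4) has coefficients 1,0,0,1,1,0,0 for degrees 0…6.
Finally multiplying by (1 + x + x^2), the product of all factors after the first has coefficients 1,1,1,1,2,2,1 for degrees 0…6.
[x^6] = 1·1 + 1·2 + 1·2 + 1·1 = 6.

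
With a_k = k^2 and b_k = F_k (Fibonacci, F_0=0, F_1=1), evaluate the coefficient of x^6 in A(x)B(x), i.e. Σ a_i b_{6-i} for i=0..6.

This is [x^6] in the product of the two ordinary generating functions.
Σ = 0·8 + 1·5 + 4·3 + 9·2 + 16·1 + 25·1 + 36·0 = 76.

76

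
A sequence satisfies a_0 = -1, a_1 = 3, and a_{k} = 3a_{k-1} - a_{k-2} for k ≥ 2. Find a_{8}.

3338

The ordinary generating function has denominator 1 - 3t + t^2.
Iterating the recurrence: a_0,…,a_{8} = -1, 3, 10, 27, 71, 186, 487, 1275, 3338.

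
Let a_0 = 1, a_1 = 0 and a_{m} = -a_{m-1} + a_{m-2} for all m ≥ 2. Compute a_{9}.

The ordinary generating function has denominator 1 + q - q^2.
Iterating the recurrence: a_0,…,a_{9} = 1, 0, 1, -1, 2, -3, 5, -8, 13, -21.

-21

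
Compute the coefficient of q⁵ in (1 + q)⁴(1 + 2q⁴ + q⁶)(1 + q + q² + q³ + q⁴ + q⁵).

(1 + q)⁴ has coefficients 1,4,6,4,1 for degrees 0…4.
(1 + 2q⁴ + q⁶) has coefficients 1,0,0,0,2,0 for degrees 0…5.
Finally multiplying by (1 + q + q² + q³ + q⁴ + q⁵), the product of all factors after the first has coefficients 1,1,1,1,3,3 for degrees 0…5.
[q⁵] = 1·3 + 4·3 + 6·1 + 4·1 + 1·1 = 26.

26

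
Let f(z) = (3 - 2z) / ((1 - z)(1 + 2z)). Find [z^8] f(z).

683

Partial fractions give a closed form: a_n = (1/3)·1^n + (8/3)·(-2)^n.
At n = 8: a_8 = 683.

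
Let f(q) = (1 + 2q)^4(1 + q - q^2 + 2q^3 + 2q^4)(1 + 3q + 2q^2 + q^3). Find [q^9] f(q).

384

(1 + 2q)^4 has coefficients 1,8,24,32,16 for degrees 0…4.
(1 + q - q^2 + 2q^3 + 2q^4) has coefficients 1,1,-1,2,2,0,0,0,0,0 for degrees 0…9.
Finally multiplying by (1 + 3q + 2q^2 + q^3), the product of all factors after the first has coefficients 1,4,4,2,7,9,6,2,0,0 for degrees 0…9.
[q^9] = 1·0 + 8·0 + 24·2 + 32·6 + 16·9 = 384.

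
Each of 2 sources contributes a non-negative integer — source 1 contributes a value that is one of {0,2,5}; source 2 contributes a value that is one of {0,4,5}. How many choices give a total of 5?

The generating function for the choices is (1 + x^2 + x^5)·(1 + x^4 + x^5); the count is [x^5].
(1 + x^2 + x^5) has coefficients 1,0,1,0,0,1 for degrees 0…5.
(1 + x^4 + x^5) has coefficients 1,0,0,0,1,1 for degrees 0…5.
[x^5] = 1·1 + 1·0 + 1·1 = 2.

2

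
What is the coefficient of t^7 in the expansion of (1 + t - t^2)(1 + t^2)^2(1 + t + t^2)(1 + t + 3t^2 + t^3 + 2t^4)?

(1 + t - t^2) has coefficients 1,1,-1 for degrees 0…2.
(1 + t^2)^2 has coefficients 1,0,2,0,1,0,0,0 for degrees 0…7.
Multiplying by (1 + t + t^2) gives running coefficients 1,1,3,2,3,1,1,0 for degrees 0…7.
Finally multiplying by (1 + t + 3t^2 + t^3 + 2t^4), the product of all factors after the first has coefficients 1,2,7,9,17,15,19,11 for degrees 0…7.
[t^7] = 1·11 + 1·19 − 1·15 = 15.

15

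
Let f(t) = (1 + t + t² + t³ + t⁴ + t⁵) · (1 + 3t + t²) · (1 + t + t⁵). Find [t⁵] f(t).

11

(1 + t + t² + t³ + t⁴ + t⁵) has coefficients 1,1,1,1,1,1 for degrees 0…5.
(1 + 3t + t²) has coefficients 1,3,1,0,0,0 for degrees 0…5.
Finally multiplying by (1 + t + t⁵), the product of all factors after the first has coefficients 1,4,4,1,0,1 for degrees 0…5.
[t⁵] = 1·1 + 1·0 + 1·1 + 1·4 + 1·4 + 1·1 = 11.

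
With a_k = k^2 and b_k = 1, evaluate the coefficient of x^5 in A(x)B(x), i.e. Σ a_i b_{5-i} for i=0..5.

55

This is [x^5] in the product of the two ordinary generating functions.
Σ = 0·1 + 1·1 + 4·1 + 9·1 + 16·1 + 25·1 = 55.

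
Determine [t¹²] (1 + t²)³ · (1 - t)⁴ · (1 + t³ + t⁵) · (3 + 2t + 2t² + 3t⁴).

(1 + t²)³ has coefficients 1,0,3,0,3,0,1 for degrees 0…6.
(1 - t)⁴ has coefficients 1,-4,6,-4,1,0,0,0,0,0,0,0,0 for degrees 0…12.
Multiplying by (1 + t³ + t⁵) gives running coefficients 1,-4,6,-3,-3,7,-8,7,-4,1,0,0,0 for degrees 0…12.
Finally multiplying by (3 + 2t + 2t² + 3t⁴), the product of all factors after the first has coefficients 3,-10,12,-5,0,-3,2,10,-23,30,-30,23,-12 for degrees 0…12.
[t¹²] = 1·(-12) + 3·(-30) + 3·(-23) + 1·2 = -169.

-169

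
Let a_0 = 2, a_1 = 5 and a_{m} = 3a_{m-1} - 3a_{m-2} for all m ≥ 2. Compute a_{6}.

-54

The ordinary generating function has denominator 1 - 3q + 3q^2.
Iterating the recurrence: a_0,…,a_{6} = 2, 5, 9, 12, 9, -9, -54.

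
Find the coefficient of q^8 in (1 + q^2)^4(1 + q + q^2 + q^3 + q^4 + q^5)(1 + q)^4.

(1 + q^2)^4 has coefficients 1,0,4,0,6,0,4,0,1 for degrees 0…8.
(1 + q + q^2 + q^3 + q^4 + q^5) has coefficients 1,1,1,1,1,1,0,0,0 for degrees 0…8.
Finally multiplying by (1 + q)^4, the product of all factors after the first has coefficients 1,5,11,15,16,16,15,11,5 for degrees 0…8.
[q^8] = 1·5 + 4·15 + 6·16 + 4·11 + 1·1 = 206.

206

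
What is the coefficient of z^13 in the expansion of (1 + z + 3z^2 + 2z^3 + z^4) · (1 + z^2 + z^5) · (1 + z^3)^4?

(1 + z + 3z^2 + 2z^3 + z^4) has coefficients 1,1,3,2,1 for degrees 0…4.
(1 + z^2 + z^5) has coefficients 1,0,1,0,0,1,0,0,0,0,0,0,0,0 for degrees 0…13.
Finally multiplying by (1 + z^3)^4, the product of all factors after the first has coefficients 1,0,1,4,0,5,6,0,10,4,0,10,1,0 for degrees 0…13.
[z^13] = 1·0 + 1·1 + 3·10 + 2·0 + 1·4 = 35.

35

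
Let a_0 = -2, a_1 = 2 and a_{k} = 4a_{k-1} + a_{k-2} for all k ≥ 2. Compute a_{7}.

The ordinary generating function has denominator 1 - 4t - t^2.
Iterating the recurrence: a_0,…,a_{7} = -2, 2, 6, 26, 110, 466, 1974, 8362.

8362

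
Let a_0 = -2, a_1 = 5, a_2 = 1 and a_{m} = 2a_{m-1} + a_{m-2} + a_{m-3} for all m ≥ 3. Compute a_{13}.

The ordinary generating function has denominator 1 - 2z - z^2 - z^3.
Iterating the recurrence: a_0,…,a_{13} = -2, 5, 1, 5, 16, 38, 97, 248, 631, 1607, 4093, 10424, 26548, 67613.

67613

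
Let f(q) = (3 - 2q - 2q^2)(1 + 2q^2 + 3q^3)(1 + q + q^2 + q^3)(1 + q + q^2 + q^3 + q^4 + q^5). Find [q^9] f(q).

-43

(3 - 2q - 2q^2) has coefficients 3,-2,-2 for degrees 0…2.
(1 + 2q^2 + 3q^3) has coefficients 1,0,2,3,0,0,0,0,0,0 for degrees 0…9.
Multiplying by (1 + q + q^2 + q^3) gives running coefficients 1,1,3,6,5,5,3,0,0,0 for degrees 0…9.
Finally multiplying by (1 + q + q^2 + q^3 + q^4 + q^5), the product of all factors after the first has coefficients 1,2,5,11,16,21,23,22,19,13 for degrees 0…9.
[q^9] = 3·13 − 2·19 − 2·22 = -43.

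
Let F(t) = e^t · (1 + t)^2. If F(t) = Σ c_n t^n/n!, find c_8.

The EGF product rule gives c_8 = Σ_{k_1+k_2=8} C(8; k_1,k_2) · ∏ g_i(k_i), where e^t gives (1)^k; (1+t)^2 gives the falling factorial (2)_k.
g_1(k) for k = 0…8: 1, 1, 1, 1, 1, 1, 1, 1, 1.
g_2(k) for k = 0…8: 1, 2, 2, 0, 0, 0, 0, 0, 0.
c_8 = Σ_k C(8,k)·g_1(k)·g_2(8−k) = 28·1·2 + 8·1·2 + 1·1·1 = 56 + 16 + 1 = 73.

73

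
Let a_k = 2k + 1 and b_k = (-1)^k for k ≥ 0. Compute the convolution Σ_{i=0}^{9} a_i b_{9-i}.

10

This is [x^9] in the product of the two ordinary generating functions.
Σ = 1·(-1) + 3·1 + 5·(-1) + 7·1 + 9·(-1) + 11·1 + 13·(-1) + 15·1 + 17·(-1) + 19·1 = 10.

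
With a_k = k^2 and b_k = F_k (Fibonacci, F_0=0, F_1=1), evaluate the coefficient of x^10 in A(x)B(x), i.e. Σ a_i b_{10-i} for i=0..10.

839

The convolution is the t^10 coefficient of A(t)B(t).
Σ = 0·55 + 1·34 + 4·21 + 9·13 + 16·8 + 25·5 + 36·3 + 49·2 + 64·1 + 81·1 + 100·0 = 839.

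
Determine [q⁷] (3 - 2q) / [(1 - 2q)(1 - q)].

Partial fractions give a closed form: a_n = (4)·2^n + (-1)·1^n.
At n = 7: a_7 = 511.

511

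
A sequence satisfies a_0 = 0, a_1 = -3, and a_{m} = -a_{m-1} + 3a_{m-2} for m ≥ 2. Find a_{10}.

The ordinary generating function has denominator 1 + x - 3x^2.
Iterating the recurrence: a_0,…,a_{10} = 0, -3, 3, -12, 21, -57, 120, -291, 651, -1524, 3477.

3477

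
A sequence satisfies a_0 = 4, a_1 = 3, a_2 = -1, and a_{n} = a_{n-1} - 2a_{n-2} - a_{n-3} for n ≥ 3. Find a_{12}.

The ordinary generating function has denominator 1 - x + 2x^2 + x^3.
Iterating the recurrence: a_0,…,a_{12} = 4, 3, -1, -11, -12, 11, 46, 36, -67, -185, -87, 350, 709.

709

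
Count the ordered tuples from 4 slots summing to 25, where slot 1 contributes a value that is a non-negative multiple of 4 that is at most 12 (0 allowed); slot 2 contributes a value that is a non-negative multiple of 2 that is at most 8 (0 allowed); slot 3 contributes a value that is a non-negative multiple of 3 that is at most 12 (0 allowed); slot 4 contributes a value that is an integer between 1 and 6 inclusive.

The generating function for the choices is (1 + t⁴ + t⁸ + t¹²)·(1 + t² + t⁴ + t⁶ + t⁸)·(1 + t³ + t⁶ + t⁹ + t¹²)·(t + t² + t³ + t⁴ + t⁵ + t⁶); the count is [t²⁵].
(1 + t⁴ + t⁸ + t¹²) has coefficients 1,0,0,0,1,0,0,0,1,0,0,0,1 for degrees 0…12.
(1 + t² + t⁴ + t⁶ + t⁸) has coefficients 1,0,1,0,1,0,1,0,1,0,0,0,0,0,0,0,0,0,0,0,0,0,0,0,0,0 for degrees 0…25.
Multiplying by (1 + t³ + t⁶ + t⁹ + t¹²) gives running coefficients 1,0,1,1,1,1,2,1,2,2,1,2,2,1,2,1,1,1,1,0,1,0,0,0,0,0 for degrees 0…25.
Finally multiplying by (t + t² + t³ + t⁴ + t⁵ + t⁶), the product of all factors after the first has coefficients 0,1,1,2,3,4,5,6,7,8,9,9,10,10,10,10,9,9,8,7,6,5,4,3,2,1 for degrees 0…25.
[t²⁵] = 1·1 + 1·5 + 1·9 + 1·10 = 25.

25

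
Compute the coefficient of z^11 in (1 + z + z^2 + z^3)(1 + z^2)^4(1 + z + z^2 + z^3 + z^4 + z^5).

32

(1 + z + z^2 + z^3) has coefficients 1,1,1,1 for degrees 0…3.
(1 + z^2)^4 has coefficients 1,0,4,0,6,0,4,0,1,0,0,0 for degrees 0…11.
Finally multiplying by (1 + z + z^2 + z^3 + z^4 + z^5), the product of all factors after the first has coefficients 1,1,5,5,11,11,14,14,11,11,5,5 for degrees 0…11.
[z^11] = 1·5 + 1·5 + 1·11 + 1·11 = 32.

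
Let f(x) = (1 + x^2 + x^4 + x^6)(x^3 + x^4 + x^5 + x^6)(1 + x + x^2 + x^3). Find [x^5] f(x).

4

(1 + x^2 + x^4 + x^6) has coefficients 1,0,1,0,1,0 for degrees 0…5.
(x^3 + x^4 + x^5 + x^6) has coefficients 0,0,0,1,1,1 for degrees 0…5.
Finally multiplying by (1 + x + x^2 + x^3), the product of all factors after the first has coefficients 0,0,0,1,2,3 for degrees 0…5.
[x^5] = 1·3 + 1·1 + 1·0 = 4.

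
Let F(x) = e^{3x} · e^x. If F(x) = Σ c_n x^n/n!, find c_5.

The EGF product rule gives c_5 = Σ_{k_1+k_2=5} C(5; k_1,k_2) · ∏ g_i(k_i), where e^{3x} gives (3)^k; e^x gives (1)^k.
g_1(k) for k = 0…5: 1, 3, 9, 27, 81, 243.
g_2(k) for k = 0…5: 1, 1, 1, 1, 1, 1.
c_5 = Σ_k C(5,k)·g_1(k)·g_2(5−k) = 1·1·1 + 5·3·1 + 10·9·1 + 10·27·1 + 5·81·1 + 1·243·1 = 1 + 15 + 90 + 270 + 405 + 243 = 1024.

1024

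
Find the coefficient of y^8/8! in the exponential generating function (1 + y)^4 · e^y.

The EGF product rule gives c_8 = Σ_{k_1+k_2=8} C(8; k_1,k_2) · ∏ g_i(k_i), where (1+y)^4 gives the falling factorial (4)_k; e^y gives (1)^k.
g_1(k) for k = 0…8: 1, 4, 12, 24, 24, 0, 0, 0, 0.
g_2(k) for k = 0…8: 1, 1, 1, 1, 1, 1, 1, 1, 1.
c_8 = Σ_k C(8,k)·g_1(k)·g_2(8−k) = 1·1·1 + 8·4·1 + 28·12·1 + 56·24·1 + 70·24·1 = 1 + 32 + 336 + 1344 + 1680 = 3393.

3393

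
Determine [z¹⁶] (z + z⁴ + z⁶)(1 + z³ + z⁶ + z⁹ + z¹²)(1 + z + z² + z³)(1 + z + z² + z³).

16

(z + z⁴ + z⁶) has coefficients 0,1,0,0,1,0,1 for degrees 0…6.
(1 + z³ + z⁶ + z⁹ + z¹²) has coefficients 1,0,0,1,0,0,1,0,0,1,0,0,1,0,0,0,0 for degrees 0…16.
Multiplying by (1 + z + z² + z³) gives running coefficients 1,1,1,2,1,1,2,1,1,2,1,1,2,1,1,1,0 for degrees 0…16.
Finally multiplying by (1 + z + z² + z³), the product of all factors after the first has coefficients 1,2,3,5,5,5,6,5,5,6,5,5,6,5,5,5,3 for degrees 0…16.
[z¹⁶] = 1·5 + 1·6 + 1·5 = 16.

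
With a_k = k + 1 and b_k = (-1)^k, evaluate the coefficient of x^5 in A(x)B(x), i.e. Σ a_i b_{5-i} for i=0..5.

3

Write out a_i and b_{5-i} for i = 0,…,5 and sum the products.
Σ = 1·(-1) + 2·1 + 3·(-1) + 4·1 + 5·(-1) + 6·1 = 3.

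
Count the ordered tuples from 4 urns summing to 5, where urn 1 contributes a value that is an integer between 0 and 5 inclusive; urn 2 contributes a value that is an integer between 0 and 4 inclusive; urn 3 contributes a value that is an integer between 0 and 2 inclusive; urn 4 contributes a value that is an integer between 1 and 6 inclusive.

31

The generating function for the choices is (1 + q + q^2 + q^3 + q^4 + q^5)·(1 + q + q^2 + q^3 + q^4)·(1 + q + q^2)·(q + q^2 + q^3 + q^4 + q^5 + q^6); the count is [q^5].
(1 + q + q^2 + q^3 + q^4 + q^5) has coefficients 1,1,1,1,1,1 for degrees 0…5.
(1 + q + q^2 + q^3 + q^4) has coefficients 1,1,1,1,1,0 for degrees 0…5.
Multiplying by (1 + q + q^2) gives running coefficients 1,2,3,3,3,2 for degrees 0…5.
Finally multiplying by (q + q^2 + q^3 + q^4 + q^5 + q^6), the product of all factors after the first has coefficients 0,1,3,6,9,12 for degrees 0…5.
[q^5] = 1·12 + 1·9 + 1·6 + 1·3 + 1·1 + 1·0 = 31.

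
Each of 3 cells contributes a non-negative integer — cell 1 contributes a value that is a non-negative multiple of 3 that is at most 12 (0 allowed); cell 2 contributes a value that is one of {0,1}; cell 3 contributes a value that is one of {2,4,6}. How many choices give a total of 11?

2

The generating function for the choices is (1 + t³ + t⁶ + t⁹ + t¹²)·(1 + t)·(t² + t⁴ + t⁶); the count is [t¹¹].
(1 + t³ + t⁶ + t⁹ + t¹²) has coefficients 1,0,0,1,0,0,1,0,0,1,0,0 for degrees 0…11.
(1 + t) has coefficients 1,1,0,0,0,0,0,0,0,0,0,0 for degrees 0…11.
Finally multiplying by (t² + t⁴ + t⁶), the product of all factors after the first has coefficients 0,0,1,1,1,1,1,1,0,0,0,0 for degrees 0…11.
[t¹¹] = 1·0 + 1·0 + 1·1 + 1·1 = 2.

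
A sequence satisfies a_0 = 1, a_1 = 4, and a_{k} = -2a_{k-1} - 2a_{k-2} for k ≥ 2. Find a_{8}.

16

The ordinary generating function has denominator 1 + 2y + 2y^2.
Iterating the recurrence: a_0,…,a_{8} = 1, 4, -10, 12, -4, -16, 40, -48, 16.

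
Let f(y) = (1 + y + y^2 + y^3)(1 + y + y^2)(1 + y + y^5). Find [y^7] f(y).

(1 + y + y^2 + y^3) has coefficients 1,1,1,1 for degrees 0…3.
(1 + y + y^2) has coefficients 1,1,1,0,0,0,0,0 for degrees 0…7.
Finally multiplying by (1 + y + y^5), the product of all factors after the first has coefficients 1,2,2,1,0,1,1,1 for degrees 0…7.
[y^7] = 1·1 + 1·1 + 1·1 + 1·0 = 3.

3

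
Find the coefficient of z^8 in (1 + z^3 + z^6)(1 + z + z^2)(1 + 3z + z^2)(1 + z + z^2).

15

(1 + z^3 + z^6) has coefficients 1,0,0,1,0,0,1 for degrees 0…6.
(1 + z + z^2) has coefficients 1,1,1,0,0,0,0,0,0 for degrees 0…8.
Multiplying by (1 + 3z + z^2) gives running coefficients 1,4,5,4,1,0,0,0,0 for degrees 0…8.
Finally multiplying by (1 + z + z^2), the product of all factors after the first has coefficients 1,5,10,13,10,5,1,0,0 for degrees 0…8.
[z^8] = 1·0 + 1·5 + 1·10 = 15.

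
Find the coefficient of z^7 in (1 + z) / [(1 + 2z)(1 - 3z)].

The denominator gives the recurrence a_n = a_(n−1) + 6a_(n−2) for n ≥ 3; the numerator fixes a_0 = 1, a_1 = 2, a_2 = 8.
Iterating: 1, 2, 8, 20, 68, 188, 596, 1724, so a_7 = 1724.

1724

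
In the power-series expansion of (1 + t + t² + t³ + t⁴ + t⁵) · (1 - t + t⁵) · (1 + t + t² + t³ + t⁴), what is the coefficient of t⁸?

(1 + t + t² + t³ + t⁴ + t⁵) has coefficients 1,1,1,1,1,1 for degrees 0…5.
(1 - t + t⁵) has coefficients 1,-1,0,0,0,1,0,0,0 for degrees 0…8.
Finally multiplying by (1 + t + t² + t³ + t⁴), the product of all factors after the first has coefficients 1,0,0,0,0,0,1,1,1 for degrees 0…8.
[t⁸] = 1·1 + 1·1 + 1·1 + 1·0 + 1·0 + 1·0 = 3.

3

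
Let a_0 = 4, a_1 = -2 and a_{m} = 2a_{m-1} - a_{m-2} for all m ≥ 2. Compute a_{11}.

The ordinary generating function has denominator 1 - 2x + x^2.
Iterating the recurrence: a_0,…,a_{11} = 4, -2, -8, -14, -20, -26, -32, -38, -44, -50, -56, -62.

-62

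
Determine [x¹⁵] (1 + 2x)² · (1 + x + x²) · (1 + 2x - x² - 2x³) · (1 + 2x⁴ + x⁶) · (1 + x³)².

-57

(1 + 2x)² has coefficients 1,4,4 for degrees 0…2.
(1 + x + x²) has coefficients 1,1,1,0,0,0,0,0,0,0,0,0,0,0,0,0 for degrees 0…15.
Multiplying by (1 + 2x - x² - 2x³) gives running coefficients 1,3,2,-1,-3,-2,0,0,0,0,0,0,0,0,0,0 for degrees 0…15.
Multiplying by (1 + 2x⁴ + x⁶) gives running coefficients 1,3,2,-1,-1,4,5,1,-4,-5,-3,-2,0,0,0,0 for degrees 0…15.
Finally multiplying by (1 + x³)², the product of all factors after the first has coefficients 1,3,2,1,5,8,4,2,6,4,-2,-6,-5,-5,-8,-5 for degrees 0…15.
[x¹⁵] = 1·(-5) + 4·(-8) + 4·(-5) = -57.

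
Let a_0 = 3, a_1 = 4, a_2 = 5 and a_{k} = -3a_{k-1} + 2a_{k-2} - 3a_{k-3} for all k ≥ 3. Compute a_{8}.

The ordinary generating function has denominator 1 + 3z - 2z^2 + 3z^3.
Iterating the recurrence: a_0,…,a_{8} = 3, 4, 5, -16, 46, -185, 695, -2593, 9724.

9724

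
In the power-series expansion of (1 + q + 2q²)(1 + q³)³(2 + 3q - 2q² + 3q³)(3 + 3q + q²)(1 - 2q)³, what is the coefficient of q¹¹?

(1 + q + 2q²) has coefficients 1,1,2 for degrees 0…2.
(1 + q³)³ has coefficients 1,0,0,3,0,0,3,0,0,1,0,0 for degrees 0…11.
Multiplying by (2 + 3q - 2q² + 3q³) gives running coefficients 2,3,-2,9,9,-6,15,9,-6,11,3,-2 for degrees 0…11.
Multiplying by (3 + 3q + q²) gives running coefficients 6,15,5,24,52,18,36,66,24,24,36,14 for degrees 0…11.
Finally multiplying by (1 - 2q)³, the product of all factors after the first has coefficients 6,-21,-13,126,-152,-46,360,-350,-84,384,-348,-106 for degrees 0…11.
[q¹¹] = 1·(-106) + 1·(-348) + 2·384 = 314.

314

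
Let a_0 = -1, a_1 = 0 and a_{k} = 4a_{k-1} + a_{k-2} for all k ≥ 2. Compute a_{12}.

-1762289

The ordinary generating function has denominator 1 - 4z - z^2.
Iterating the recurrence: a_0,…,a_{12} = -1, 0, -1, -4, -17, -72, -305, -1292, -5473, -23184, -98209, -416020, -1762289.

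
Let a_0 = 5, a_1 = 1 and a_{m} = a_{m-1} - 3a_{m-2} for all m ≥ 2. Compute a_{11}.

-212

The ordinary generating function has denominator 1 - q + 3q^2.
Iterating the recurrence: a_0,…,a_{11} = 5, 1, -14, -17, 25, 76, 1, -227, -230, 451, 1141, -212.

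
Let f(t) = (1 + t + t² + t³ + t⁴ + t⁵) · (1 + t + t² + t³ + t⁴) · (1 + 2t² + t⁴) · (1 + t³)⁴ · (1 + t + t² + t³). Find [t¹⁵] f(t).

701

(1 + t + t² + t³ + t⁴ + t⁵) has coefficients 1,1,1,1,1,1 for degrees 0…5.
(1 + t + t² + t³ + t⁴) has coefficients 1,1,1,1,1,0,0,0,0,0,0,0,0,0,0,0 for degrees 0…15.
Multiplying by (1 + 2t² + t⁴) gives running coefficients 1,1,3,3,4,3,3,1,1,0,0,0,0,0,0,0 for degrees 0…15.
Multiplying by (1 + t³)⁴ gives running coefficients 1,1,3,7,8,15,21,23,31,34,32,34,31,23,21,15 for degrees 0…15.
Finally multiplying by (1 + t + t² + t³), the product of all factors after the first has coefficients 1,2,5,12,19,33,51,67,90,109,120,131,131,120,109,90 for degrees 0…15.
[t¹⁵] = 1·90 + 1·109 + 1·120 + 1·131 + 1·131 + 1·120 = 701.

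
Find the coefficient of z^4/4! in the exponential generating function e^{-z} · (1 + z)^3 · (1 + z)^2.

The EGF product rule gives c_4 = Σ_{k_1+k_2+k_3=4} C(4; k_1,k_2,k_3) · ∏ g_i(k_i), where e^{-z} gives (-1)^k; (1+z)^3 gives the falling factorial (3)_k; (1+z)^2 gives the falling factorial (2)_k.
g_1(k) for k = 0…4: 1, -1, 1, -1, 1.
g_2(k) for k = 0…4: 1, 3, 6, 6, 0.
g_3(k) for k = 0…4: 1, 2, 2, 0, 0.
First combine the last two factors: h(k) = Σ_j C(k,j)·g_2(j)·g_3(k−j) for k = 0…4: 1, 5, 20, 60, 120.
c_4 = Σ_k C(4,k)·g_1(k)·h(4−k) = 1·1·120 + 4·(-1)·60 + 6·1·20 + 4·(-1)·5 + 1·1·1 = 120 − 240 + 120 − 20 + 1 = -19.

-19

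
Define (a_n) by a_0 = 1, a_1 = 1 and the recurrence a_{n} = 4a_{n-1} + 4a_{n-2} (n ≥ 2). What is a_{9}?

461056

The ordinary generating function has denominator 1 - 4z - 4z^2.
Iterating the recurrence: a_0,…,a_{9} = 1, 1, 8, 36, 176, 848, 4096, 19776, 95488, 461056.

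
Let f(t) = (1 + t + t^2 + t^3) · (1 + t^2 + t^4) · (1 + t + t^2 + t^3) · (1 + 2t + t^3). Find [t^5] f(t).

26

(1 + t + t^2 + t^3) has coefficients 1,1,1,1 for degrees 0…3.
(1 + t^2 + t^4) has coefficients 1,0,1,0,1,0 for degrees 0…5.
Multiplying by (1 + t + t^2 + t^3) gives running coefficients 1,1,2,2,2,2 for degrees 0…5.
Finally multiplying by (1 + 2t + t^3), the product of all factors after the first has coefficients 1,3,4,7,7,8 for degrees 0…5.
[t^5] = 1·8 + 1·7 + 1·7 + 1·4 = 26.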